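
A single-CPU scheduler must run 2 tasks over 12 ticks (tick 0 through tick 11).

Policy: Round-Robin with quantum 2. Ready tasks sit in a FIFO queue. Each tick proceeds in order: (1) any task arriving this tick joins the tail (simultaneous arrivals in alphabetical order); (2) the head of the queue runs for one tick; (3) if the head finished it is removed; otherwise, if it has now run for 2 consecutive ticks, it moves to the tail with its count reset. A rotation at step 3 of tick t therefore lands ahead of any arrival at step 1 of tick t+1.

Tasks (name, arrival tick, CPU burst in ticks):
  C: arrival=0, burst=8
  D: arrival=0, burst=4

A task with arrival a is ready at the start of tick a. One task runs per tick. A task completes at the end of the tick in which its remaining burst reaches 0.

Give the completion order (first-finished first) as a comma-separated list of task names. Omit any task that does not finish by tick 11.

t=0: queue=[C,D] q_used=0 → run C
t=1: queue=[C,D] q_used=1 → run C
t=2: queue=[D,C] q_used=0 → run D
t=3: queue=[D,C] q_used=1 → run D
t=4: queue=[C,D] q_used=0 → run C
t=5: queue=[C,D] q_used=1 → run C
t=6: queue=[D,C] q_used=0 → run D
t=7: queue=[D,C] q_used=1 → run D
t=8: queue=[C] q_used=0 → run C
t=9: queue=[C] q_used=1 → run C
t=10: queue=[C] q_used=0 → run C
t=11: queue=[C] q_used=1 → run C

completion order = D, C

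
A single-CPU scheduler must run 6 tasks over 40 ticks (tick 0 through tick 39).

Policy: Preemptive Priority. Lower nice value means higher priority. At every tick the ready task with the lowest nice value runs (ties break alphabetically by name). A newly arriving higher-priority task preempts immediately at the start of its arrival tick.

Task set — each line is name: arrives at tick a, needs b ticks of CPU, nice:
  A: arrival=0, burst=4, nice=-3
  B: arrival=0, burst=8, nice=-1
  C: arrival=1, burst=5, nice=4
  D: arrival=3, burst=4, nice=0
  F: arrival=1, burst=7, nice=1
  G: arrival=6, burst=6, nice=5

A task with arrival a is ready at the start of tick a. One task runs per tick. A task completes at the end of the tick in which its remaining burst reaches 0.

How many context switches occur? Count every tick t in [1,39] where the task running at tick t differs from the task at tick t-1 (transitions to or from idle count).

t=0: ready={A,B} → run A
t=1: ready={A,B,C,F} → run A
t=2: ready={A,B,C,F} → run A
t=3: ready={A,B,C,D,F} → run A
t=4: ready={B,C,D,F} → run B
t=5: ready={B,C,D,F} → run B
t=6: ready={B,C,D,F,G} → run B
t=7: ready={B,C,D,F,G} → run B
t=8: ready={B,C,D,F,G} → run B
t=9: ready={B,C,D,F,G} → run B
t=10: ready={B,C,D,F,G} → run B
t=11: ready={B,C,D,F,G} → run B
t=12: ready={C,D,F,G} → run D
t=13: ready={C,D,F,G} → run D
t=14: ready={C,D,F,G} → run D
t=15: ready={C,D,F,G} → run D
t=16: ready={C,F,G} → run F
t=17: ready={C,F,G} → run F
t=18: ready={C,F,G} → run F
t=19: ready={C,F,G} → run F
t=20: ready={C,F,G} → run F
t=21: ready={C,F,G} → run F
t=22: ready={C,F,G} → run F
t=23: ready={C,G} → run C
t=24: ready={C,G} → run C
t=25: ready={C,G} → run C
t=26: ready={C,G} → run C
t=27: ready={C,G} → run C
t=28: ready={G} → run G
t=29: ready={G} → run G
t=30: ready={G} → run G
t=31: ready={G} → run G
t=32: ready={G} → run G
t=33: ready={G} → run G
t=34: (idle)
t=35: (idle)
t=36: (idle)
t=37: (idle)
t=38: (idle)
t=39: (idle)

context switches = 6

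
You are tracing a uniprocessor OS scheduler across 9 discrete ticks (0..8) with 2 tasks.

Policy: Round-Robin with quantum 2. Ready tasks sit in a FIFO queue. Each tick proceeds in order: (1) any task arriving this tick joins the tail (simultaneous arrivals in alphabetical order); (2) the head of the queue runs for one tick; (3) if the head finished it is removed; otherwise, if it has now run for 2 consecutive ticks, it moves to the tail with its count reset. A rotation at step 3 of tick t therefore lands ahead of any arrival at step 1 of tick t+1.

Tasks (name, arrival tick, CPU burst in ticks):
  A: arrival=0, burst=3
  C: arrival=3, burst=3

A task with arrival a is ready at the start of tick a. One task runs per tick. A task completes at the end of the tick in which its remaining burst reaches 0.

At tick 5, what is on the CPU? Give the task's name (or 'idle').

running at tick 5 = C

t=0: queue=[A] q_used=0 → run A
t=1: queue=[A] q_used=1 → run A
t=2: queue=[A] q_used=0 → run A
t=3: queue=[C] q_used=0 → run C
t=4: queue=[C] q_used=1 → run C
t=5: queue=[C] q_used=0 → run C
t=6: (idle)
t=7: (idle)
t=8: (idle)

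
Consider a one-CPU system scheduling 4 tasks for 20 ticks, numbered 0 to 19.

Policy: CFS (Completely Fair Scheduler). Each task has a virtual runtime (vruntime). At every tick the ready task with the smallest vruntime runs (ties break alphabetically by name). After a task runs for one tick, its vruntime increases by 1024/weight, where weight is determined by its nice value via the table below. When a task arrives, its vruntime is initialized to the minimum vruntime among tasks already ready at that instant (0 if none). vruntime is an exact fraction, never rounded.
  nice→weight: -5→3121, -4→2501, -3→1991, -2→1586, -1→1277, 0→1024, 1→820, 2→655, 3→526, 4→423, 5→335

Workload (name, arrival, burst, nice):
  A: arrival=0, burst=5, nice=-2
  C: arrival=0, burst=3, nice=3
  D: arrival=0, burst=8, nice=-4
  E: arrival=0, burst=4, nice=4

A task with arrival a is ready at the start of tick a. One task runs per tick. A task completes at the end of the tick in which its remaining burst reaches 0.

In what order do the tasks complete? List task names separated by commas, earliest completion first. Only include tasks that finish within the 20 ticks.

t=0: vr[A=0 C=0 D=0 E=0] → run A
t=1: vr[A=512/793 C=0 D=0 E=0] → run C
t=2: vr[A=512/793 C=512/263 D=0 E=0] → run D
t=3: vr[A=512/793 C=512/263 D=1024/2501 E=0] → run E
t=4: vr[A=512/793 C=512/263 D=1024/2501 E=1024/423] → run D
t=5: vr[A=512/793 C=512/263 D=2048/2501 E=1024/423] → run A
t=6: vr[A=1024/793 C=512/263 D=2048/2501 E=1024/423] → run D
t=7: vr[A=1024/793 C=512/263 D=3072/2501 E=1024/423] → run D
t=8: vr[A=1024/793 C=512/263 D=4096/2501 E=1024/423] → run A
t=9: vr[A=1536/793 C=512/263 D=4096/2501 E=1024/423] → run D
t=10: vr[A=1536/793 C=512/263 D=5120/2501 E=1024/423] → run A
t=11: vr[A=2048/793 C=512/263 D=5120/2501 E=1024/423] → run C
t=12: vr[A=2048/793 C=1024/263 D=5120/2501 E=1024/423] → run D
t=13: vr[A=2048/793 C=1024/263 D=6144/2501 E=1024/423] → run E
t=14: vr[A=2048/793 C=1024/263 D=6144/2501 E=2048/423] → run D
t=15: vr[A=2048/793 C=1024/263 D=7168/2501 E=2048/423] → run A
t=16: vr[C=1024/263 D=7168/2501 E=2048/423] → run D
t=17: vr[C=1024/263 E=2048/423] → run C
t=18: vr[E=2048/423] → run E
t=19: vr[E=1024/141] → run E

completion order = A, D, C, E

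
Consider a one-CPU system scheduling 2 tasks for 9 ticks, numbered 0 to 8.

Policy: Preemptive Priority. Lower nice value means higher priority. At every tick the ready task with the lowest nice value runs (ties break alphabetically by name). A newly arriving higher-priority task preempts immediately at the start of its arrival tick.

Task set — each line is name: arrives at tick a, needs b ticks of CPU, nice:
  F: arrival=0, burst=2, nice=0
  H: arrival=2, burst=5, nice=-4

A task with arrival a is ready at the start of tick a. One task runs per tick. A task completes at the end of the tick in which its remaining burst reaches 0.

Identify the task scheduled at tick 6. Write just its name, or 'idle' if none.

running at tick 6 = H

t=0: ready={F} → run F
t=1: ready={F} → run F
t=2: ready={H} → run H
t=3: ready={H} → run H
t=4: ready={H} → run H
t=5: ready={H} → run H
t=6: ready={H} → run H
t=7: (idle)
t=8: (idle)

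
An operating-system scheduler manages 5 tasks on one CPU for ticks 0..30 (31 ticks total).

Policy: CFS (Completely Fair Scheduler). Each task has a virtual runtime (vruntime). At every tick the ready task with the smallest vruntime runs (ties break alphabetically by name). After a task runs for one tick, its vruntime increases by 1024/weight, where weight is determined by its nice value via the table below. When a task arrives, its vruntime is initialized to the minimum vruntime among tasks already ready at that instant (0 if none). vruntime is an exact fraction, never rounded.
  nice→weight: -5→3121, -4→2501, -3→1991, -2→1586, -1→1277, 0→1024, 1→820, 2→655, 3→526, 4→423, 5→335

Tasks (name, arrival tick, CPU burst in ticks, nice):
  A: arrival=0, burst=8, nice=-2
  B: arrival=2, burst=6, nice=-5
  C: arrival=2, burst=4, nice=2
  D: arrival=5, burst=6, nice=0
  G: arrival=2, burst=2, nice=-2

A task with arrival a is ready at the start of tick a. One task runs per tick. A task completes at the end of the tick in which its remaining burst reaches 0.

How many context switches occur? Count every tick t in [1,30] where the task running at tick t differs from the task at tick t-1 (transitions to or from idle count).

context switches = 23

t=0: vr[A=0] → run A
t=1: vr[A=512/793] → run A
t=2: vr[A=1024/793 B=1024/793 C=1024/793 G=1024/793] → run A
t=3: vr[A=1536/793 B=1024/793 C=1024/793 G=1024/793] → run B
t=4: vr[A=1536/793 B=4007936/2474953 C=1024/793 G=1024/793] → run C
t=5: vr[A=1536/793 B=4007936/2474953 C=1482752/519415 D=1024/793 G=1024/793] → run D
t=6: vr[A=1536/793 B=4007936/2474953 C=1482752/519415 D=1817/793 G=1024/793] → run G
t=7: vr[A=1536/793 B=4007936/2474953 C=1482752/519415 D=1817/793 G=1536/793] → run B
t=8: vr[A=1536/793 B=4819968/2474953 C=1482752/519415 D=1817/793 G=1536/793] → run A
t=9: vr[A=2048/793 B=4819968/2474953 C=1482752/519415 D=1817/793 G=1536/793] → run G
t=10: vr[A=2048/793 B=4819968/2474953 C=1482752/519415 D=1817/793] → run B
t=11: vr[A=2048/793 B=5632000/2474953 C=1482752/519415 D=1817/793] → run B
t=12: vr[A=2048/793 B=6444032/2474953 C=1482752/519415 D=1817/793] → run D
t=13: vr[A=2048/793 B=6444032/2474953 C=1482752/519415 D=2610/793] → run A
t=14: vr[A=2560/793 B=6444032/2474953 C=1482752/519415 D=2610/793] → run B
t=15: vr[A=2560/793 B=7256064/2474953 C=1482752/519415 D=2610/793] → run C
t=16: vr[A=2560/793 B=7256064/2474953 C=2294784/519415 D=2610/793] → run B
t=17: vr[A=2560/793 C=2294784/519415 D=2610/793] → run A
t=18: vr[A=3072/793 C=2294784/519415 D=2610/793] → run D
t=19: vr[A=3072/793 C=2294784/519415 D=3403/793] → run A
t=20: vr[A=3584/793 C=2294784/519415 D=3403/793] → run D
t=21: vr[A=3584/793 C=2294784/519415 D=4196/793] → run C
t=22: vr[A=3584/793 C=3106816/519415 D=4196/793] → run A
t=23: vr[C=3106816/519415 D=4196/793] → run D
t=24: vr[C=3106816/519415 D=4989/793] → run C
t=25: vr[D=4989/793] → run D
t=26: (idle)
t=27: (idle)
t=28: (idle)
t=29: (idle)
t=30: (idle)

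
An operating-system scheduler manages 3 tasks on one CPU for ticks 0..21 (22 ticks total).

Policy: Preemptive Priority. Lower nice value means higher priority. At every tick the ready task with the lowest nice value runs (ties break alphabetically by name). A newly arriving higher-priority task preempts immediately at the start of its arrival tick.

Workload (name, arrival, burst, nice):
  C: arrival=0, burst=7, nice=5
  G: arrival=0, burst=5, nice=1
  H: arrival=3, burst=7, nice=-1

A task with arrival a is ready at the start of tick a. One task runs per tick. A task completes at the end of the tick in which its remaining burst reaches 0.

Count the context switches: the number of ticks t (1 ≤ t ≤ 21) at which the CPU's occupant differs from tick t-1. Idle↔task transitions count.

t=0: ready={C,G} → run G
t=1: ready={C,G} → run G
t=2: ready={C,G} → run G
t=3: ready={C,G,H} → run H
t=4: ready={C,G,H} → run H
t=5: ready={C,G,H} → run H
t=6: ready={C,G,H} → run H
t=7: ready={C,G,H} → run H
t=8: ready={C,G,H} → run H
t=9: ready={C,G,H} → run H
t=10: ready={C,G} → run G
t=11: ready={C,G} → run G
t=12: ready={C} → run C
t=13: ready={C} → run C
t=14: ready={C} → run C
t=15: ready={C} → run C
t=16: ready={C} → run C
t=17: ready={C} → run C
t=18: ready={C} → run C
t=19: (idle)
t=20: (idle)
t=21: (idle)

context switches = 4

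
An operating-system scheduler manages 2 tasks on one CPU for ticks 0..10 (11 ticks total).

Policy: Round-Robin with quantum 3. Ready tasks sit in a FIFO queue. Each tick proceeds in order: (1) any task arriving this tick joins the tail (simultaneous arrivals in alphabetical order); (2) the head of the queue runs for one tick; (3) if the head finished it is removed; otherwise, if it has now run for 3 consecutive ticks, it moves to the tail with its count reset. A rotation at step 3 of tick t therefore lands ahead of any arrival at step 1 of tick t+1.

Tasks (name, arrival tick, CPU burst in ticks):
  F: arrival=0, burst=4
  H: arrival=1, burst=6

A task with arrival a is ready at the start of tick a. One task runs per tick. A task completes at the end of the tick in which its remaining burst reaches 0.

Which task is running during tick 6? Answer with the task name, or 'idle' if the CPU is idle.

running at tick 6 = F

t=0: queue=[F] q_used=0 → run F
t=1: queue=[F,H] q_used=1 → run F
t=2: queue=[F,H] q_used=2 → run F
t=3: queue=[H,F] q_used=0 → run H
t=4: queue=[H,F] q_used=1 → run H
t=5: queue=[H,F] q_used=2 → run H
t=6: queue=[F,H] q_used=0 → run F
t=7: queue=[H] q_used=0 → run H
t=8: queue=[H] q_used=1 → run H
t=9: queue=[H] q_used=2 → run H
t=10: (idle)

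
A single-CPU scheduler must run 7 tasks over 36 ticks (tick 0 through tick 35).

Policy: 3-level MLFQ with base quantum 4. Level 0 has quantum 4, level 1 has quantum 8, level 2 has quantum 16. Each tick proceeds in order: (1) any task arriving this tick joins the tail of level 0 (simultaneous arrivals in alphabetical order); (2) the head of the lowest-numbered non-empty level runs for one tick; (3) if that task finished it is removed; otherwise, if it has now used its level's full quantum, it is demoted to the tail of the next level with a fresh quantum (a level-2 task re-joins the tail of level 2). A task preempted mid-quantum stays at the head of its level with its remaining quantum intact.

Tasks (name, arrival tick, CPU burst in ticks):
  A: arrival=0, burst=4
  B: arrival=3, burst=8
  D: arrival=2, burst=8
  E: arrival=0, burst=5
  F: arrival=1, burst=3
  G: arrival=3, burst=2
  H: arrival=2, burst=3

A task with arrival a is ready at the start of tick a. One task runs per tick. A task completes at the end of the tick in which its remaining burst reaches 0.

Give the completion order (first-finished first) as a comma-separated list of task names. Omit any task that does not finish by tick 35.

t=0: L0/L1/L2 = AE/-/- → run A
t=1: L0/L1/L2 = AEF/-/- → run A
t=2: L0/L1/L2 = AEFDH/-/- → run A
t=3: L0/L1/L2 = AEFDHBG/-/- → run A
t=4: L0/L1/L2 = EFDHBG/-/- → run E
t=5: L0/L1/L2 = EFDHBG/-/- → run E
t=6: L0/L1/L2 = EFDHBG/-/- → run E
t=7: L0/L1/L2 = EFDHBG/-/- → run E
t=8: L0/L1/L2 = FDHBG/E/- → run F
t=9: L0/L1/L2 = FDHBG/E/- → run F
t=10: L0/L1/L2 = FDHBG/E/- → run F
t=11: L0/L1/L2 = DHBG/E/- → run D
t=12: L0/L1/L2 = DHBG/E/- → run D
t=13: L0/L1/L2 = DHBG/E/- → run D
t=14: L0/L1/L2 = DHBG/E/- → run D
t=15: L0/L1/L2 = HBG/ED/- → run H
t=16: L0/L1/L2 = HBG/ED/- → run H
t=17: L0/L1/L2 = HBG/ED/- → run H
t=18: L0/L1/L2 = BG/ED/- → run B
t=19: L0/L1/L2 = BG/ED/- → run B
t=20: L0/L1/L2 = BG/ED/- → run B
t=21: L0/L1/L2 = BG/ED/- → run B
t=22: L0/L1/L2 = G/EDB/- → run G
t=23: L0/L1/L2 = G/EDB/- → run G
t=24: L0/L1/L2 = -/EDB/- → run E
t=25: L0/L1/L2 = -/DB/- → run D
t=26: L0/L1/L2 = -/DB/- → run D
t=27: L0/L1/L2 = -/DB/- → run D
t=28: L0/L1/L2 = -/DB/- → run D
t=29: L0/L1/L2 = -/B/- → run B
t=30: L0/L1/L2 = -/B/- → run B
t=31: L0/L1/L2 = -/B/- → run B
t=32: L0/L1/L2 = -/B/- → run B
t=33: (idle)
t=34: (idle)
t=35: (idle)

completion order = A, F, H, G, E, D, B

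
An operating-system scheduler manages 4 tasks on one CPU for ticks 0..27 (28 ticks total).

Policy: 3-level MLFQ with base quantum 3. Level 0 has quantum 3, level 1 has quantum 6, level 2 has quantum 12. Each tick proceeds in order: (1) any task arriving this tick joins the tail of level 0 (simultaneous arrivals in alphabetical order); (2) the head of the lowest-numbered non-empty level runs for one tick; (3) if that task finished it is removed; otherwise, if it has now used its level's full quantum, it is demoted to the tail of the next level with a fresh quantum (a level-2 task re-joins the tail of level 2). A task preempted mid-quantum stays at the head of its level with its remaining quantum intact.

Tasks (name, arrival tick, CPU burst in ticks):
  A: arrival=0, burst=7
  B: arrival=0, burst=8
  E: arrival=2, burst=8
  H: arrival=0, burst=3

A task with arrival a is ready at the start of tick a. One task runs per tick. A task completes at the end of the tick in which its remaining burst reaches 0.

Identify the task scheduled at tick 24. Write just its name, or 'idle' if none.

running at tick 24 = E

t=0: L0/L1/L2 = ABH/-/- → run A
t=1: L0/L1/L2 = ABH/-/- → run A
t=2: L0/L1/L2 = ABHE/-/- → run A
t=3: L0/L1/L2 = BHE/A/- → run B
t=4: L0/L1/L2 = BHE/A/- → run B
t=5: L0/L1/L2 = BHE/A/- → run B
t=6: L0/L1/L2 = HE/AB/- → run H
t=7: L0/L1/L2 = HE/AB/- → run H
t=8: L0/L1/L2 = HE/AB/- → run H
t=9: L0/L1/L2 = E/AB/- → run E
t=10: L0/L1/L2 = E/AB/- → run E
t=11: L0/L1/L2 = E/AB/- → run E
t=12: L0/L1/L2 = -/ABE/- → run A
t=13: L0/L1/L2 = -/ABE/- → run A
t=14: L0/L1/L2 = -/ABE/- → run A
t=15: L0/L1/L2 = -/ABE/- → run A
t=16: L0/L1/L2 = -/BE/- → run B
t=17: L0/L1/L2 = -/BE/- → run B
t=18: L0/L1/L2 = -/BE/- → run B
t=19: L0/L1/L2 = -/BE/- → run B
t=20: L0/L1/L2 = -/BE/- → run B
t=21: L0/L1/L2 = -/E/- → run E
t=22: L0/L1/L2 = -/E/- → run E
t=23: L0/L1/L2 = -/E/- → run E
t=24: L0/L1/L2 = -/E/- → run E
t=25: L0/L1/L2 = -/E/- → run E
t=26: (idle)
t=27: (idle)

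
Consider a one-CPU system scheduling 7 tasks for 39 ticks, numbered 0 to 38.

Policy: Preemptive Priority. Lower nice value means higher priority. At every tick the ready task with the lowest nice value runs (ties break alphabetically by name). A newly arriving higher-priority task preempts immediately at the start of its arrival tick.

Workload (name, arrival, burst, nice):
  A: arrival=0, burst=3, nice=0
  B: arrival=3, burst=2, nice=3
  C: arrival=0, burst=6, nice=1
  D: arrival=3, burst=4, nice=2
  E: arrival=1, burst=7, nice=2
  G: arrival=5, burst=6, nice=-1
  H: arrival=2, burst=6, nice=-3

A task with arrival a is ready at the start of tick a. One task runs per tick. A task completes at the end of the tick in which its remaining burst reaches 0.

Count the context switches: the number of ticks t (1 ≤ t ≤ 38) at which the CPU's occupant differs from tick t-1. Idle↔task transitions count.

context switches = 8

t=0: ready={A,C} → run A
t=1: ready={A,C,E} → run A
t=2: ready={A,C,E,H} → run H
t=3: ready={A,B,C,D,E,H} → run H
t=4: ready={A,B,C,D,E,H} → run H
t=5: ready={A,B,C,D,E,G,H} → run H
t=6: ready={A,B,C,D,E,G,H} → run H
t=7: ready={A,B,C,D,E,G,H} → run H
t=8: ready={A,B,C,D,E,G} → run G
t=9: ready={A,B,C,D,E,G} → run G
t=10: ready={A,B,C,D,E,G} → run G
t=11: ready={A,B,C,D,E,G} → run G
t=12: ready={A,B,C,D,E,G} → run G
t=13: ready={A,B,C,D,E,G} → run G
t=14: ready={A,B,C,D,E} → run A
t=15: ready={B,C,D,E} → run C
t=16: ready={B,C,D,E} → run C
t=17: ready={B,C,D,E} → run C
t=18: ready={B,C,D,E} → run C
t=19: ready={B,C,D,E} → run C
t=20: ready={B,C,D,E} → run C
t=21: ready={B,D,E} → run D
t=22: ready={B,D,E} → run D
t=23: ready={B,D,E} → run D
t=24: ready={B,D,E} → run D
t=25: ready={B,E} → run E
t=26: ready={B,E} → run E
t=27: ready={B,E} → run E
t=28: ready={B,E} → run E
t=29: ready={B,E} → run E
t=30: ready={B,E} → run E
t=31: ready={B,E} → run E
t=32: ready={B} → run B
t=33: ready={B} → run B
t=34: (idle)
t=35: (idle)
t=36: (idle)
t=37: (idle)
t=38: (idle)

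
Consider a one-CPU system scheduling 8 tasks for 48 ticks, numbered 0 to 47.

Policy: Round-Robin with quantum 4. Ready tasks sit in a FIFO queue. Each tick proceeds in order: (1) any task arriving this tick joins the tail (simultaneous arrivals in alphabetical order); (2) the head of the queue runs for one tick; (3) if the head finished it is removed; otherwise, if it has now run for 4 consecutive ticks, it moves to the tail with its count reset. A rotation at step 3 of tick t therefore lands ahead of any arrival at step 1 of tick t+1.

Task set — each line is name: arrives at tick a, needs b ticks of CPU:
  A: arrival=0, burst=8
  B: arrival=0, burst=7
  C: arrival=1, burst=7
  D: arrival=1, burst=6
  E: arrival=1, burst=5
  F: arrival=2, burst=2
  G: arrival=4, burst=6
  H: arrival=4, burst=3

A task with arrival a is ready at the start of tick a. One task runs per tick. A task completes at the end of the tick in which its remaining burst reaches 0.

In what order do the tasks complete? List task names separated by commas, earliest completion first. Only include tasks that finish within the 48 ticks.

completion order = F, A, H, B, C, D, E, G

t=0: queue=[A,B] q_used=0 → run A
t=1: queue=[A,B,C,D,E] q_used=1 → run A
t=2: queue=[A,B,C,D,E,F] q_used=2 → run A
t=3: queue=[A,B,C,D,E,F] q_used=3 → run A
t=4: queue=[B,C,D,E,F,A,G,H] q_used=0 → run B
t=5: queue=[B,C,D,E,F,A,G,H] q_used=1 → run B
t=6: queue=[B,C,D,E,F,A,G,H] q_used=2 → run B
t=7: queue=[B,C,D,E,F,A,G,H] q_used=3 → run B
t=8: queue=[C,D,E,F,A,G,H,B] q_used=0 → run C
t=9: queue=[C,D,E,F,A,G,H,B] q_used=1 → run C
t=10: queue=[C,D,E,F,A,G,H,B] q_used=2 → run C
t=11: queue=[C,D,E,F,A,G,H,B] q_used=3 → run C
t=12: queue=[D,E,F,A,G,H,B,C] q_used=0 → run D
t=13: queue=[D,E,F,A,G,H,B,C] q_used=1 → run D
t=14: queue=[D,E,F,A,G,H,B,C] q_used=2 → run D
t=15: queue=[D,E,F,A,G,H,B,C] q_used=3 → run D
t=16: queue=[E,F,A,G,H,B,C,D] q_used=0 → run E
t=17: queue=[E,F,A,G,H,B,C,D] q_used=1 → run E
t=18: queue=[E,F,A,G,H,B,C,D] q_used=2 → run E
t=19: queue=[E,F,A,G,H,B,C,D] q_used=3 → run E
t=20: queue=[F,A,G,H,B,C,D,E] q_used=0 → run F
t=21: queue=[F,A,G,H,B,C,D,E] q_used=1 → run F
t=22: queue=[A,G,H,B,C,D,E] q_used=0 → run A
t=23: queue=[A,G,H,B,C,D,E] q_used=1 → run A
t=24: queue=[A,G,H,B,C,D,E] q_used=2 → run A
t=25: queue=[A,G,H,B,C,D,E] q_used=3 → run A
t=26: queue=[G,H,B,C,D,E] q_used=0 → run G
t=27: queue=[G,H,B,C,D,E] q_used=1 → run G
t=28: queue=[G,H,B,C,D,E] q_used=2 → run G
t=29: queue=[G,H,B,C,D,E] q_used=3 → run G
t=30: queue=[H,B,C,D,E,G] q_used=0 → run H
t=31: queue=[H,B,C,D,E,G] q_used=1 → run H
t=32: queue=[H,B,C,D,E,G] q_used=2 → run H
t=33: queue=[B,C,D,E,G] q_used=0 → run B
t=34: queue=[B,C,D,E,G] q_used=1 → run B
t=35: queue=[B,C,D,E,G] q_used=2 → run B
t=36: queue=[C,D,E,G] q_used=0 → run C
t=37: queue=[C,D,E,G] q_used=1 → run C
t=38: queue=[C,D,E,G] q_used=2 → run C
t=39: queue=[D,E,G] q_used=0 → run D
t=40: queue=[D,E,G] q_used=1 → run D
t=41: queue=[E,G] q_used=0 → run E
t=42: queue=[G] q_used=0 → run G
t=43: queue=[G] q_used=1 → run G
t=44: (idle)
t=45: (idle)
t=46: (idle)
t=47: (idle)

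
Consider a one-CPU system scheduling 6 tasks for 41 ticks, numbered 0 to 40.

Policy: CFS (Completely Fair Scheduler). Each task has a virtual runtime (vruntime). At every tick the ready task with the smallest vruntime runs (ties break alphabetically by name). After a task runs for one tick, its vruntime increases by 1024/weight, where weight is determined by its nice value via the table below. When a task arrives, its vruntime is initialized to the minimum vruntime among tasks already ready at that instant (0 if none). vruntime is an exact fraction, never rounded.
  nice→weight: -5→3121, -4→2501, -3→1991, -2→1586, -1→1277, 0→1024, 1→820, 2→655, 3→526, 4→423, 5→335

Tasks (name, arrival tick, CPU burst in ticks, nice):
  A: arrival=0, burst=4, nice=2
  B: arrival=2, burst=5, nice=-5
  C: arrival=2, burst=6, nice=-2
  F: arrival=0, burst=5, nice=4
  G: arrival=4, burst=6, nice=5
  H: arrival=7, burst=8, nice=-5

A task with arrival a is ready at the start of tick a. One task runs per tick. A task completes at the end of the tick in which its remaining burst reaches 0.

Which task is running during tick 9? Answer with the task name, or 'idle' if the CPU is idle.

running at tick 9 = B

t=0: vr[A=0 F=0] → run A
t=1: vr[A=1024/655 F=0] → run F
t=2: vr[A=1024/655 B=1024/655 C=1024/655 F=1024/423] → run A
t=3: vr[A=2048/655 B=1024/655 C=1024/655 F=1024/423] → run B
t=4: vr[A=2048/655 B=3866624/2044255 C=1024/655 F=1024/423 G=1024/655] → run C
t=5: vr[A=2048/655 B=3866624/2044255 C=1147392/519415 F=1024/423 G=1024/655] → run G
t=6: vr[A=2048/655 B=3866624/2044255 C=1147392/519415 F=1024/423 G=202752/43885] → run B
t=7: vr[A=2048/655 B=4537344/2044255 C=1147392/519415 F=1024/423 G=202752/43885 H=1147392/519415] → run C
t=8: vr[A=2048/655 B=4537344/2044255 C=1482752/519415 F=1024/423 G=202752/43885 H=1147392/519415] → run H
t=9: vr[A=2048/655 B=4537344/2044255 C=1482752/519415 F=1024/423 G=202752/43885 H=4112891392/1621094215] → run B
t=10: vr[A=2048/655 B=5208064/2044255 C=1482752/519415 F=1024/423 G=202752/43885 H=4112891392/1621094215] → run F
t=11: vr[A=2048/655 B=5208064/2044255 C=1482752/519415 F=2048/423 G=202752/43885 H=4112891392/1621094215] → run H
t=12: vr[A=2048/655 B=5208064/2044255 C=1482752/519415 F=2048/423 G=202752/43885 H=4644772352/1621094215] → run B
t=13: vr[A=2048/655 B=5878784/2044255 C=1482752/519415 F=2048/423 G=202752/43885 H=4644772352/1621094215] → run C
t=14: vr[A=2048/655 B=5878784/2044255 C=1818112/519415 F=2048/423 G=202752/43885 H=4644772352/1621094215] → run H
t=15: vr[A=2048/655 B=5878784/2044255 C=1818112/519415 F=2048/423 G=202752/43885 H=5176653312/1621094215] → run B
t=16: vr[A=2048/655 C=1818112/519415 F=2048/423 G=202752/43885 H=5176653312/1621094215] → run A
t=17: vr[A=3072/655 C=1818112/519415 F=2048/423 G=202752/43885 H=5176653312/1621094215] → run H
t=18: vr[A=3072/655 C=1818112/519415 F=2048/423 G=202752/43885 H=5708534272/1621094215] → run C
t=19: vr[A=3072/655 C=2153472/519415 F=2048/423 G=202752/43885 H=5708534272/1621094215] → run H
t=20: vr[A=3072/655 C=2153472/519415 F=2048/423 G=202752/43885 H=6240415232/1621094215] → run H
t=21: vr[A=3072/655 C=2153472/519415 F=2048/423 G=202752/43885 H=6772296192/1621094215] → run C
t=22: vr[A=3072/655 C=2488832/519415 F=2048/423 G=202752/43885 H=6772296192/1621094215] → run H
t=23: vr[A=3072/655 C=2488832/519415 F=2048/423 G=202752/43885 H=7304177152/1621094215] → run H
t=24: vr[A=3072/655 C=2488832/519415 F=2048/423 G=202752/43885] → run G
t=25: vr[A=3072/655 C=2488832/519415 F=2048/423 G=336896/43885] → run A
t=26: vr[C=2488832/519415 F=2048/423 G=336896/43885] → run C
t=27: vr[F=2048/423 G=336896/43885] → run F
t=28: vr[F=1024/141 G=336896/43885] → run F
t=29: vr[F=4096/423 G=336896/43885] → run G
t=30: vr[F=4096/423 G=94208/8777] → run F
t=31: vr[G=94208/8777] → run G
t=32: vr[G=605184/43885] → run G
t=33: vr[G=739328/43885] → run G
t=34: (idle)
t=35: (idle)
t=36: (idle)
t=37: (idle)
t=38: (idle)
t=39: (idle)
t=40: (idle)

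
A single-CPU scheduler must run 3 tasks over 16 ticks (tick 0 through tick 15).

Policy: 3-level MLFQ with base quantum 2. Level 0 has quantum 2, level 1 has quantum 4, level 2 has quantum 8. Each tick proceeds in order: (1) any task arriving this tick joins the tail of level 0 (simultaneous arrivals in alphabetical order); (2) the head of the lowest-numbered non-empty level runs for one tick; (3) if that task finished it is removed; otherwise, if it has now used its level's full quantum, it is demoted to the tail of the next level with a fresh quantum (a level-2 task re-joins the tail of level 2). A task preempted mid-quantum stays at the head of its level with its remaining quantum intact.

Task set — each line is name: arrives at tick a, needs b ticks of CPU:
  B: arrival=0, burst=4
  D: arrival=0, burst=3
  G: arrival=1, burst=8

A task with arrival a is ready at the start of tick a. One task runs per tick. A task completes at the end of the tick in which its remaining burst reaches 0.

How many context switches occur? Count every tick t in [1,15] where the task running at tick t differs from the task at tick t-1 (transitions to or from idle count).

context switches = 6

t=0: L0/L1/L2 = BD/-/- → run B
t=1: L0/L1/L2 = BDG/-/- → run B
t=2: L0/L1/L2 = DG/B/- → run D
t=3: L0/L1/L2 = DG/B/- → run D
t=4: L0/L1/L2 = G/BD/- → run G
t=5: L0/L1/L2 = G/BD/- → run G
t=6: L0/L1/L2 = -/BDG/- → run B
t=7: L0/L1/L2 = -/BDG/- → run B
t=8: L0/L1/L2 = -/DG/- → run D
t=9: L0/L1/L2 = -/G/- → run G
t=10: L0/L1/L2 = -/G/- → run G
t=11: L0/L1/L2 = -/G/- → run G
t=12: L0/L1/L2 = -/G/- → run G
t=13: L0/L1/L2 = -/-/G → run G
t=14: L0/L1/L2 = -/-/G → run G
t=15: (idle)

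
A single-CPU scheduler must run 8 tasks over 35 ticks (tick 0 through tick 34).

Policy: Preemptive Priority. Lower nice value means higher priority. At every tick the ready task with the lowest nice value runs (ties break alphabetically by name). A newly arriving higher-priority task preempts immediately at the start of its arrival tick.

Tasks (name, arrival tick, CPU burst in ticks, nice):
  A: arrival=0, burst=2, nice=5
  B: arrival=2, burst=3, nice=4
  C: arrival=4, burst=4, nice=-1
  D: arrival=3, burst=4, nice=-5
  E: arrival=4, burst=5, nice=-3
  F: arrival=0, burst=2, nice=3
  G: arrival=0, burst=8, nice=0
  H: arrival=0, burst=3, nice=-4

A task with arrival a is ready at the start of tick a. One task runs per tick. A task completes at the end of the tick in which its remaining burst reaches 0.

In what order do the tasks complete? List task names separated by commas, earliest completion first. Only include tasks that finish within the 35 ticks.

t=0: ready={A,F,G,H} → run H
t=1: ready={A,F,G,H} → run H
t=2: ready={A,B,F,G,H} → run H
t=3: ready={A,B,D,F,G} → run D
t=4: ready={A,B,C,D,E,F,G} → run D
t=5: ready={A,B,C,D,E,F,G} → run D
t=6: ready={A,B,C,D,E,F,G} → run D
t=7: ready={A,B,C,E,F,G} → run E
t=8: ready={A,B,C,E,F,G} → run E
t=9: ready={A,B,C,E,F,G} → run E
t=10: ready={A,B,C,E,F,G} → run E
t=11: ready={A,B,C,E,F,G} → run E
t=12: ready={A,B,C,F,G} → run C
t=13: ready={A,B,C,F,G} → run C
t=14: ready={A,B,C,F,G} → run C
t=15: ready={A,B,C,F,G} → run C
t=16: ready={A,B,F,G} → run G
t=17: ready={A,B,F,G} → run G
t=18: ready={A,B,F,G} → run G
t=19: ready={A,B,F,G} → run G
t=20: ready={A,B,F,G} → run G
t=21: ready={A,B,F,G} → run G
t=22: ready={A,B,F,G} → run G
t=23: ready={A,B,F,G} → run G
t=24: ready={A,B,F} → run F
t=25: ready={A,B,F} → run F
t=26: ready={A,B} → run B
t=27: ready={A,B} → run B
t=28: ready={A,B} → run B
t=29: ready={A} → run A
t=30: ready={A} → run A
t=31: (idle)
t=32: (idle)
t=33: (idle)
t=34: (idle)

completion order = H, D, E, C, G, F, B, A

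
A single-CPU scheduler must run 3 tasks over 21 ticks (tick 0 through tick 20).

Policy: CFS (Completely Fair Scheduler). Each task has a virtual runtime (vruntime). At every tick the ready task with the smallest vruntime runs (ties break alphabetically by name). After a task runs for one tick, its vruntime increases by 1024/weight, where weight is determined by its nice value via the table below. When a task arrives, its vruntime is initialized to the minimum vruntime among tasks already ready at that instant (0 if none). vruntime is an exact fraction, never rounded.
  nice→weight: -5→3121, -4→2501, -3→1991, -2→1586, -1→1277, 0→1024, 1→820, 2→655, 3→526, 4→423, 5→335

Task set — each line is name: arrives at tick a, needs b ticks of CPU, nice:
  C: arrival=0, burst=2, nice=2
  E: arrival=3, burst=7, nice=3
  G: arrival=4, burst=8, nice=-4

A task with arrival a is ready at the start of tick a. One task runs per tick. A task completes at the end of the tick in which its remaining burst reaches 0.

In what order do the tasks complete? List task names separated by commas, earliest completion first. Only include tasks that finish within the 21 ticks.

t=0: vr[C=0] → run C
t=1: vr[C=1024/655] → run C
t=2: (idle)
t=3: vr[E=0] → run E
t=4: vr[E=512/263 G=512/263] → run E
t=5: vr[E=1024/263 G=512/263] → run G
t=6: vr[E=1024/263 G=1549824/657763] → run G
t=7: vr[E=1024/263 G=1819136/657763] → run G
t=8: vr[E=1024/263 G=2088448/657763] → run G
t=9: vr[E=1024/263 G=2357760/657763] → run G
t=10: vr[E=1024/263 G=2627072/657763] → run E
t=11: vr[E=1536/263 G=2627072/657763] → run G
t=12: vr[E=1536/263 G=2896384/657763] → run G
t=13: vr[E=1536/263 G=3165696/657763] → run G
t=14: vr[E=1536/263] → run E
t=15: vr[E=2048/263] → run E
t=16: vr[E=2560/263] → run E
t=17: vr[E=3072/263] → run E
t=18: (idle)
t=19: (idle)
t=20: (idle)

completion order = C, G, E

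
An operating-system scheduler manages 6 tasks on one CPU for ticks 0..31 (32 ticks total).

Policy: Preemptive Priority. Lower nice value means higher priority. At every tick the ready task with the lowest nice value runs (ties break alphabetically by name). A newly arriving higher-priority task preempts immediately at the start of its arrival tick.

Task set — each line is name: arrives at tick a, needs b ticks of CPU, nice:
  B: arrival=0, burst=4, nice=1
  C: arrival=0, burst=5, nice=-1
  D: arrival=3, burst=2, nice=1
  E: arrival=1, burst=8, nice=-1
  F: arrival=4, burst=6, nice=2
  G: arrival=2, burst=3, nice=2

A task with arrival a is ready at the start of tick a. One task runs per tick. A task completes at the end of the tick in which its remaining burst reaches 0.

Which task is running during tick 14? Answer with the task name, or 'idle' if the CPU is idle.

t=0: ready={B,C} → run C
t=1: ready={B,C,E} → run C
t=2: ready={B,C,E,G} → run C
t=3: ready={B,C,D,E,G} → run C
t=4: ready={B,C,D,E,F,G} → run C
t=5: ready={B,D,E,F,G} → run E
t=6: ready={B,D,E,F,G} → run E
t=7: ready={B,D,E,F,G} → run E
t=8: ready={B,D,E,F,G} → run E
t=9: ready={B,D,E,F,G} → run E
t=10: ready={B,D,E,F,G} → run E
t=11: ready={B,D,E,F,G} → run E
t=12: ready={B,D,E,F,G} → run E
t=13: ready={B,D,F,G} → run B
t=14: ready={B,D,F,G} → run B
t=15: ready={B,D,F,G} → run B
t=16: ready={B,D,F,G} → run B
t=17: ready={D,F,G} → run D
t=18: ready={D,F,G} → run D
t=19: ready={F,G} → run F
t=20: ready={F,G} → run F
t=21: ready={F,G} → run F
t=22: ready={F,G} → run F
t=23: ready={F,G} → run F
t=24: ready={F,G} → run F
t=25: ready={G} → run G
t=26: ready={G} → run G
t=27: ready={G} → run G
t=28: (idle)
t=29: (idle)
t=30: (idle)
t=31: (idle)

running at tick 14 = B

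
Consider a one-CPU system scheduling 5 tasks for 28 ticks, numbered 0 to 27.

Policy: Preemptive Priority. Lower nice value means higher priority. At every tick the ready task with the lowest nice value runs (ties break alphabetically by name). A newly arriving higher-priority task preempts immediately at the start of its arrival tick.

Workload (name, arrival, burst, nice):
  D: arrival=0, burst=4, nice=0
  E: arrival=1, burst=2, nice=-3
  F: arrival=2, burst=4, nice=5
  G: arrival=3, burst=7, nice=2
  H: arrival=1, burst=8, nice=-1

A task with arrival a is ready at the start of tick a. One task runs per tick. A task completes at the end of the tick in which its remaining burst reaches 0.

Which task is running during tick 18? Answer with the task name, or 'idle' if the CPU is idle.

running at tick 18 = G

t=0: ready={D} → run D
t=1: ready={D,E,H} → run E
t=2: ready={D,E,F,H} → run E
t=3: ready={D,F,G,H} → run H
t=4: ready={D,F,G,H} → run H
t=5: ready={D,F,G,H} → run H
t=6: ready={D,F,G,H} → run H
t=7: ready={D,F,G,H} → run H
t=8: ready={D,F,G,H} → run H
t=9: ready={D,F,G,H} → run H
t=10: ready={D,F,G,H} → run H
t=11: ready={D,F,G} → run D
t=12: ready={D,F,G} → run D
t=13: ready={D,F,G} → run D
t=14: ready={F,G} → run G
t=15: ready={F,G} → run G
t=16: ready={F,G} → run G
t=17: ready={F,G} → run G
t=18: ready={F,G} → run G
t=19: ready={F,G} → run G
t=20: ready={F,G} → run G
t=21: ready={F} → run F
t=22: ready={F} → run F
t=23: ready={F} → run F
t=24: ready={F} → run F
t=25: (idle)
t=26: (idle)
t=27: (idle)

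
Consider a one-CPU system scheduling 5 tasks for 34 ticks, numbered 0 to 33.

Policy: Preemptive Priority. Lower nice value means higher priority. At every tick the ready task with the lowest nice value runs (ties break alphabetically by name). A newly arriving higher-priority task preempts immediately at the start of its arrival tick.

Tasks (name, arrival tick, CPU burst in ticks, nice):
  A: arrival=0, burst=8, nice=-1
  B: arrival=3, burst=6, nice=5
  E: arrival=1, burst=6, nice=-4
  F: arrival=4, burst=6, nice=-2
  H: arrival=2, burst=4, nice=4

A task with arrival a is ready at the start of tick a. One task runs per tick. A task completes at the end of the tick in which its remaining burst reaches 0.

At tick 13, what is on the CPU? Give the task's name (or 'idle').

running at tick 13 = A

t=0: ready={A} → run A
t=1: ready={A,E} → run E
t=2: ready={A,E,H} → run E
t=3: ready={A,B,E,H} → run E
t=4: ready={A,B,E,F,H} → run E
t=5: ready={A,B,E,F,H} → run E
t=6: ready={A,B,E,F,H} → run E
t=7: ready={A,B,F,H} → run F
t=8: ready={A,B,F,H} → run F
t=9: ready={A,B,F,H} → run F
t=10: ready={A,B,F,H} → run F
t=11: ready={A,B,F,H} → run F
t=12: ready={A,B,F,H} → run F
t=13: ready={A,B,H} → run A
t=14: ready={A,B,H} → run A
t=15: ready={A,B,H} → run A
t=16: ready={A,B,H} → run A
t=17: ready={A,B,H} → run A
t=18: ready={A,B,H} → run A
t=19: ready={A,B,H} → run A
t=20: ready={B,H} → run H
t=21: ready={B,H} → run H
t=22: ready={B,H} → run H
t=23: ready={B,H} → run H
t=24: ready={B} → run B
t=25: ready={B} → run B
t=26: ready={B} → run B
t=27: ready={B} → run B
t=28: ready={B} → run B
t=29: ready={B} → run B
t=30: (idle)
t=31: (idle)
t=32: (idle)
t=33: (idle)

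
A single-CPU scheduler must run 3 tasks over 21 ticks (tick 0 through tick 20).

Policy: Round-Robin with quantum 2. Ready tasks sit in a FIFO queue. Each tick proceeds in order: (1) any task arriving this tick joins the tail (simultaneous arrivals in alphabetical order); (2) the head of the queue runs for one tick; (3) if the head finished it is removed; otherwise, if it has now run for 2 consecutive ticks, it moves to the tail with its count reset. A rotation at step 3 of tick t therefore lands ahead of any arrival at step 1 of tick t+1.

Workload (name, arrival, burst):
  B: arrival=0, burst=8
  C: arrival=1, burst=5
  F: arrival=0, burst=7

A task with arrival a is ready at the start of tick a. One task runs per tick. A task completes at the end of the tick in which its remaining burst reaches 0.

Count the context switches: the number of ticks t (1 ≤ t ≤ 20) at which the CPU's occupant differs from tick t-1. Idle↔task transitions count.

t=0: queue=[B,F] q_used=0 → run B
t=1: queue=[B,F,C] q_used=1 → run B
t=2: queue=[F,C,B] q_used=0 → run F
t=3: queue=[F,C,B] q_used=1 → run F
t=4: queue=[C,B,F] q_used=0 → run C
t=5: queue=[C,B,F] q_used=1 → run C
t=6: queue=[B,F,C] q_used=0 → run B
t=7: queue=[B,F,C] q_used=1 → run B
t=8: queue=[F,C,B] q_used=0 → run F
t=9: queue=[F,C,B] q_used=1 → run F
t=10: queue=[C,B,F] q_used=0 → run C
t=11: queue=[C,B,F] q_used=1 → run C
t=12: queue=[B,F,C] q_used=0 → run B
t=13: queue=[B,F,C] q_used=1 → run B
t=14: queue=[F,C,B] q_used=0 → run F
t=15: queue=[F,C,B] q_used=1 → run F
t=16: queue=[C,B,F] q_used=0 → run C
t=17: queue=[B,F] q_used=0 → run B
t=18: queue=[B,F] q_used=1 → run B
t=19: queue=[F] q_used=0 → run F
t=20: (idle)

context switches = 11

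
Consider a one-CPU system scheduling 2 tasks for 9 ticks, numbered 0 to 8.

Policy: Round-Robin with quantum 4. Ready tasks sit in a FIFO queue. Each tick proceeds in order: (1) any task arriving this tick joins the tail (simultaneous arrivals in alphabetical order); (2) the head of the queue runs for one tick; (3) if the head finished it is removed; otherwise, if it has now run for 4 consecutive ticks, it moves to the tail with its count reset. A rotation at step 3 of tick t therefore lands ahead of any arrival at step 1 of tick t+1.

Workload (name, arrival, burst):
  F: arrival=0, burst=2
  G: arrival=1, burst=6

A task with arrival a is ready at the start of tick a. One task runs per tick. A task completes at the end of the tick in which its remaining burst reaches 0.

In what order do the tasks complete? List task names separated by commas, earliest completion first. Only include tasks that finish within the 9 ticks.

completion order = F, G

t=0: queue=[F] q_used=0 → run F
t=1: queue=[F,G] q_used=1 → run F
t=2: queue=[G] q_used=0 → run G
t=3: queue=[G] q_used=1 → run G
t=4: queue=[G] q_used=2 → run G
t=5: queue=[G] q_used=3 → run G
t=6: queue=[G] q_used=0 → run G
t=7: queue=[G] q_used=1 → run G
t=8: (idle)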